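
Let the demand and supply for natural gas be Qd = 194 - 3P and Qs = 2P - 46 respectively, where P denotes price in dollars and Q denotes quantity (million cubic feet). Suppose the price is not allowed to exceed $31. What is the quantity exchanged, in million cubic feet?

16

Setting quantity demanded equal to quantity supplied, 194 - 3P = 2P - 46, gives P* = 48 and Q* = 50.
The ceiling of 31 is below the equilibrium price 48, so it binds.
At P = 31: Qd = 194 - 3·31 = 101 and Qs = 2·31 - 46 = 16.
The quantity actually transacted is the short side, supply: 16.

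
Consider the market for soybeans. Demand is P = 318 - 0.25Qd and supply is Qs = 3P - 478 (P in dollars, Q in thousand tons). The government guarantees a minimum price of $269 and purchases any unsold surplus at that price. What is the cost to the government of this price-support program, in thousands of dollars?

Rearranging demand gives Qd = 1272 - 4P. Equilibrium: 1272 - 4P = 3P - 478, so 1750 = 7P and P* = 250, Q* = 272.
Because the floor (269) lies above the market-clearing price, it is binding.
At P = 269: Qd = 1272 - 4·269 = 196 and Qs = 3·269 - 478 = 329.
Surplus = Qs - Qd = 133.
Government expenditure = surplus × support price = 133 × 269 = 35777.

35777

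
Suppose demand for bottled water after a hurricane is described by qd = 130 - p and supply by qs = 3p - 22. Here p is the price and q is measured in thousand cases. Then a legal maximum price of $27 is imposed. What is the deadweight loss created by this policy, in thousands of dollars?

Setting quantity demanded equal to quantity supplied, 130 - p = 3p - 22, gives p* = 38 and q* = 92.
Since 27 < 38, the ceiling is binding.
At p = 27: qd = 130 - 27 = 103 and qs = 3·27 - 22 = 59.
Quantity traded falls to 59. At q = 59 the demand price is 130 - 59 = 71 and the supply price is (22 + 59)/3 = 27.
Deadweight loss = ½ · (71 - 27) · (92 - 59) = ½ · 44 · 33 = 726.

726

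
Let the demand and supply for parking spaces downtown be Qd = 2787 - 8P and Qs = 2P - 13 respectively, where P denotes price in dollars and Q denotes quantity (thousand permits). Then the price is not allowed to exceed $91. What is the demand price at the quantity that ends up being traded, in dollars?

327.25

Without the control the market clears where 2787 - 8P = 2P - 13, i.e. P* = 280 and Q* = 547.
Because the ceiling (91) lies below the market-clearing price, it is binding.
At P = 91: Qd = 2787 - 8·91 = 2059 and Qs = 2·91 - 13 = 169.
Only 169 units reach the market. On the demand curve, the marginal buyer's willingness to pay at Q = 169 is (2787 - 169)/8 = 327.25.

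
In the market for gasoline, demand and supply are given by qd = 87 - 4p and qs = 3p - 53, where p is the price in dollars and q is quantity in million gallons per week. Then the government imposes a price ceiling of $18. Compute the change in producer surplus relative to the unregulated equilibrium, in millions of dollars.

-8

Equilibrium: 87 - 4p = 3p - 53, so 140 = 7p and p* = 20, q* = 7.
The ceiling of 18 is below the equilibrium price 20, so it binds.
At p = 18: qd = 87 - 4·18 = 15 and qs = 3·18 - 53 = 1.
Producer surplus without the control is ½ · (20 - 53/3) · 7 = 49/6.
With the ceiling, producers sell 1 units at 18, so PS = ½ · (18 - 53/3) · 1 = 1/6.
Change in producer surplus = 1/6 - 49/6 = -8.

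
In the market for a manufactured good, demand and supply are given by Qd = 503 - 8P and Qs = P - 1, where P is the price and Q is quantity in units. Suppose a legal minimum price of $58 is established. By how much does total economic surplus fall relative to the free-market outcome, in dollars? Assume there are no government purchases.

Setting quantity demanded equal to quantity supplied, 503 - 8P = P - 1, gives P* = 56 and Q* = 55.
The floor of 58 is above the equilibrium price 56, so it binds.
At P = 58: Qd = 503 - 8·58 = 39 and Qs = 58 - 1 = 57.
Quantity traded falls to 39. At Q = 39 the demand price is (503 - 39)/8 = 58 and the supply price is 1 + 39 = 40.
Deadweight loss = ½ · (58 - 40) · (55 - 39) = ½ · 18 · 16 = 144.

144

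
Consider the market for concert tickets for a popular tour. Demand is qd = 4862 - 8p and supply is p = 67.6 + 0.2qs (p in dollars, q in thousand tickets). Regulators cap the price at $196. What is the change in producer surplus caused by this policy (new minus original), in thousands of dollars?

Rearranging supply gives qs = 5p - 338. In a free market, 4862 - 8p = 5p - 338 gives the equilibrium p* = 400, q* = 1662.
The ceiling of 196 is below the equilibrium price 400, so it binds.
At p = 196: qd = 4862 - 8·196 = 3294 and qs = 5·196 - 338 = 642.
Producer surplus without the control is ½ · (400 - 67.6) · 1662 = 276224.4.
With the ceiling, producers sell 642 units at 196, so PS = ½ · (196 - 67.6) · 642 = 41216.4.
Change in producer surplus = 41216.4 - 276224.4 = -235008.

-235008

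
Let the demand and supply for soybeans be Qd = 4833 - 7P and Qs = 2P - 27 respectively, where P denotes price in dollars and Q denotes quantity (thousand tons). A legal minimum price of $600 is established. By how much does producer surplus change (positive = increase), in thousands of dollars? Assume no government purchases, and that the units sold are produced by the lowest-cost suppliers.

-6120

Setting quantity demanded equal to quantity supplied, 4833 - 7P = 2P - 27, gives P* = 540 and Q* = 1053.
Because the floor (600) lies above the market-clearing price, it is binding.
At P = 600: Qd = 4833 - 7·600 = 633 and Qs = 2·600 - 27 = 1173.
Producer surplus without the control is ½ · (540 - 13.5) · 1053 = 277202.25.
With the floor, 633 units are sold at 600. The supply price at Q = 633 is 330, so PS = ½ · [(600 - 13.5) + (600 - 330)] · 633 = 271082.25.
Change in producer surplus = 271082.25 - 277202.25 = -6120.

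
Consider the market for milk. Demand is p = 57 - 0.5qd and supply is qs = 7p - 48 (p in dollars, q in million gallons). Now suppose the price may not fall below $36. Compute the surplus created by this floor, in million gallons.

Rearranging demand gives qd = 114 - 2p. Equilibrium: 114 - 2p = 7p - 48, so 162 = 9p and p* = 18, q* = 78.
Since 36 > 18, the floor is binding.
At p = 36: qd = 114 - 2·36 = 42 and qs = 7·36 - 48 = 204.
Surplus = qs - qd = 204 - 42 = 162.

162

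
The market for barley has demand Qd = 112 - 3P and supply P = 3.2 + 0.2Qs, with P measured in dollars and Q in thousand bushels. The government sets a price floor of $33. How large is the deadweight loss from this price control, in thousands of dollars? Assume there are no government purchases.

Rearranging supply gives Qs = 5P - 16. Without the control the market clears where 112 - 3P = 5P - 16, i.e. P* = 16 and Q* = 64.
Because the floor (33) lies above the market-clearing price, it is binding.
At P = 33: Qd = 112 - 3·33 = 13 and Qs = 5·33 - 16 = 149.
Quantity traded falls to 13. At Q = 13 the demand price is (112 - 13)/3 = 33 and the supply price is (16 + 13)/5 = 5.8.
Deadweight loss = ½ · (33 - 5.8) · (64 - 13) = ½ · 27.2 · 51 = 693.6.

693.6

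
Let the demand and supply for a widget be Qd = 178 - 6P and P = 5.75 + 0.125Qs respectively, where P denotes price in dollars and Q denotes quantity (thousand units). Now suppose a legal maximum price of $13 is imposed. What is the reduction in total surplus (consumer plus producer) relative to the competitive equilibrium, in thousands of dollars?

Rearranging supply gives Qs = 8P - 46. In a free market, 178 - 6P = 8P - 46 gives the equilibrium P* = 16, Q* = 82.
The ceiling of 13 is below the equilibrium price 16, so it binds.
At P = 13: Qd = 178 - 6·13 = 100 and Qs = 8·13 - 46 = 58.
Quantity traded falls to 58. At Q = 58 the demand price is (178 - 58)/6 = 20 and the supply price is (46 + 58)/8 = 13.
Deadweight loss = ½ · (20 - 13) · (82 - 58) = ½ · 7 · 24 = 84.

84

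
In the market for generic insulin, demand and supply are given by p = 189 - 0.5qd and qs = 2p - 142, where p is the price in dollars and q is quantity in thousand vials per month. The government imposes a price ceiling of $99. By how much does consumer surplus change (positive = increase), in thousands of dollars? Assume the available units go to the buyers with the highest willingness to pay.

775

Rearranging demand gives qd = 378 - 2p. In a free market, 378 - 2p = 2p - 142 gives the equilibrium p* = 130, q* = 118.
Since 99 < 130, the ceiling is binding.
At p = 99: qd = 378 - 2·99 = 180 and qs = 2·99 - 142 = 56.
Consumer surplus without the control is ½ · (189 - 130) · 118 = 3481.
With the ceiling, 56 units are sold at 99 (assume they go to the highest-value buyers). The demand price at q = 56 is 161, so CS = ½ · [(189 - 99) + (161 - 99)] · 56 = 4256.
Change in consumer surplus = 4256 - 3481 = 775.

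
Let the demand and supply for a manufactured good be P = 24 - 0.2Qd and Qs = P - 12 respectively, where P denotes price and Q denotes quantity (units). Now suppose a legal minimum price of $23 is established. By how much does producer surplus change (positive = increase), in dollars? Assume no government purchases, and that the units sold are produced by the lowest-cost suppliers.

-7.5

Rearranging demand gives Qd = 120 - 5P. In a free market, 120 - 5P = P - 12 gives the equilibrium P* = 22, Q* = 10.
Because the floor (23) lies above the market-clearing price, it is binding.
At P = 23: Qd = 120 - 5·23 = 5 and Qs = 23 - 12 = 11.
Producer surplus without the control is ½ · (22 - 12) · 10 = 50.
With the floor, 5 units are sold at 23. The supply price at Q = 5 is 17, so PS = ½ · [(23 - 12) + (23 - 17)] · 5 = 42.5.
Change in producer surplus = 42.5 - 50 = -7.5.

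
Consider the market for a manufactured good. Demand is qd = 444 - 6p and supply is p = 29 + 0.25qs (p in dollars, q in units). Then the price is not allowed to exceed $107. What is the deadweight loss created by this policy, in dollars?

Rearranging supply gives qs = 4p - 116. Equilibrium: 444 - 6p = 4p - 116, so 560 = 10p and p* = 56, q* = 108.
Since 107 is above p* = 56, the ceiling does not bind and the free-market outcome prevails.
Since the control does not bind, no trades are prevented and deadweight loss is zero.

0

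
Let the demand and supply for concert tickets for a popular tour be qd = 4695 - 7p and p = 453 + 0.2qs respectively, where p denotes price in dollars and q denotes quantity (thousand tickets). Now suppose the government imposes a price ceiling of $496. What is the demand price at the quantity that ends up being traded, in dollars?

Rearranging supply gives qs = 5p - 2265. Setting quantity demanded equal to quantity supplied, 4695 - 7p = 5p - 2265, gives p* = 580 and q* = 635.
Since 496 < 580, the ceiling is binding.
At p = 496: qd = 4695 - 7·496 = 1223 and qs = 5·496 - 2265 = 215.
Only 215 units reach the market. On the demand curve, the marginal buyer's willingness to pay at q = 215 is (4695 - 215)/7 = 640.

640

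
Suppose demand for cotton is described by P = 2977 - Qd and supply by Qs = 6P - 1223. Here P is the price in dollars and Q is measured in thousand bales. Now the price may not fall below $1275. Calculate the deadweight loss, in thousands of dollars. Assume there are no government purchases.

Rearranging demand gives Qd = 2977 - P. Without the control the market clears where 2977 - P = 6P - 1223, i.e. P* = 600 and Q* = 2377.
The floor of 1275 is above the equilibrium price 600, so it binds.
At P = 1275: Qd = 2977 - 1275 = 1702 and Qs = 6·1275 - 1223 = 6427.
Quantity traded falls to 1702. At Q = 1702 the demand price is 2977 - 1702 = 1275 and the supply price is (1223 + 1702)/6 = 487.5.
Deadweight loss = ½ · (1275 - 487.5) · (2377 - 1702) = ½ · 787.5 · 675 = 265781.25.

265781.25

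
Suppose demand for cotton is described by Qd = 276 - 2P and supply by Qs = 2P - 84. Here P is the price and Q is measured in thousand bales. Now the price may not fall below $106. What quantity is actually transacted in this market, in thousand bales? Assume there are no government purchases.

64

Setting quantity demanded equal to quantity supplied, 276 - 2P = 2P - 84, gives P* = 90 and Q* = 96.
Because the floor (106) lies above the market-clearing price, it is binding.
At P = 106: Qd = 276 - 2·106 = 64 and Qs = 2·106 - 84 = 128.
The quantity actually transacted is the short side, demand: 64.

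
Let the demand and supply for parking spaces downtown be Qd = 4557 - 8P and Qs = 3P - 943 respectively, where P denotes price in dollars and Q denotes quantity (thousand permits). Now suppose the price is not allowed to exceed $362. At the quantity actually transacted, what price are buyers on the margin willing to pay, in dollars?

551.75

Setting quantity demanded equal to quantity supplied, 4557 - 8P = 3P - 943, gives P* = 500 and Q* = 557.
The ceiling of 362 is below the equilibrium price 500, so it binds.
At P = 362: Qd = 4557 - 8·362 = 1661 and Qs = 3·362 - 943 = 143.
Only 143 units reach the market. On the demand curve, the marginal buyer's willingness to pay at Q = 143 is (4557 - 143)/8 = 551.75.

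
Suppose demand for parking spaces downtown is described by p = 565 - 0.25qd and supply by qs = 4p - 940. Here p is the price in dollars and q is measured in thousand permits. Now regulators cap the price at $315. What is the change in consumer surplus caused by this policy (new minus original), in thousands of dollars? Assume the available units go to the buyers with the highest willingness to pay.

12750

Rearranging demand gives qd = 2260 - 4p. In a free market, 2260 - 4p = 4p - 940 gives the equilibrium p* = 400, q* = 660.
The ceiling of 315 is below the equilibrium price 400, so it binds.
At p = 315: qd = 2260 - 4·315 = 1000 and qs = 4·315 - 940 = 320.
Consumer surplus without the control is ½ · (565 - 400) · 660 = 54450.
With the ceiling, 320 units are sold at 315 (assume they go to the highest-value buyers). The demand price at q = 320 is 485, so CS = ½ · [(565 - 315) + (485 - 315)] · 320 = 67200.
Change in consumer surplus = 67200 - 54450 = 12750.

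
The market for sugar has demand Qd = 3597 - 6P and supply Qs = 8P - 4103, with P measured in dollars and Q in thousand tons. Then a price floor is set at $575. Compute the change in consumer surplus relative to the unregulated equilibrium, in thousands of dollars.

-5550

Without the control the market clears where 3597 - 6P = 8P - 4103, i.e. P* = 550 and Q* = 297.
Since 575 > 550, the floor is binding.
At P = 575: Qd = 3597 - 6·575 = 147 and Qs = 8·575 - 4103 = 497.
Consumer surplus without the control is ½ · (599.5 - 550) · 297 = 7350.75.
With the floor, consumers buy 147 units at 575, so CS = ½ · (599.5 - 575) · 147 = 1800.75.
Change in consumer surplus = 1800.75 - 7350.75 = -5550.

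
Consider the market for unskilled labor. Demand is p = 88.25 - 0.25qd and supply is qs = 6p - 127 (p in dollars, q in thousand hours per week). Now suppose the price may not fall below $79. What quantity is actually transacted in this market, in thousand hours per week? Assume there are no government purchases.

37

Rearranging demand gives qd = 353 - 4p. In a free market, 353 - 4p = 6p - 127 gives the equilibrium p* = 48, q* = 161.
The floor of 79 is above the equilibrium price 48, so it binds.
At p = 79: qd = 353 - 4·79 = 37 and qs = 6·79 - 127 = 347.
The quantity actually transacted is the short side, demand: 37.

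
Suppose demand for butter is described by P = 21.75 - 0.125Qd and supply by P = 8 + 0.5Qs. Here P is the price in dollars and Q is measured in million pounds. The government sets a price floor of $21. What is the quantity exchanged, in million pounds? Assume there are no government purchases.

6

Rearranging demand gives Qd = 174 - 8P; rearranging supply gives Qs = 2P - 16. Equilibrium: 174 - 8P = 2P - 16, so 190 = 10P and P* = 19, Q* = 22.
Since 21 > 19, the floor is binding.
At P = 21: Qd = 174 - 8·21 = 6 and Qs = 2·21 - 16 = 26.
The quantity actually transacted is the short side, demand: 6.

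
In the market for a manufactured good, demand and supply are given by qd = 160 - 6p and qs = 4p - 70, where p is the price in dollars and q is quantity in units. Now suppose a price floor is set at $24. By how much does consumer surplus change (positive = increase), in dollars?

-19

Equilibrium: 160 - 6p = 4p - 70, so 230 = 10p and p* = 23, q* = 22.
Since 24 > 23, the floor is binding.
At p = 24: qd = 160 - 6·24 = 16 and qs = 4·24 - 70 = 26.
Consumer surplus without the control is ½ · (80/3 - 23) · 22 = 121/3.
With the floor, consumers buy 16 units at 24, so CS = ½ · (80/3 - 24) · 16 = 64/3.
Change in consumer surplus = 64/3 - 121/3 = -19.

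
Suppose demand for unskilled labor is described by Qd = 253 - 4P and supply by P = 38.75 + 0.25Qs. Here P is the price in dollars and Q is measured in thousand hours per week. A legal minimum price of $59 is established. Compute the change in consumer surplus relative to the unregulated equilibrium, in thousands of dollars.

Rearranging supply gives Qs = 4P - 155. Equilibrium: 253 - 4P = 4P - 155, so 408 = 8P and P* = 51, Q* = 49.
Since 59 > 51, the floor is binding.
At P = 59: Qd = 253 - 4·59 = 17 and Qs = 4·59 - 155 = 81.
Consumer surplus without the control is ½ · (63.25 - 51) · 49 = 300.125.
With the floor, consumers buy 17 units at 59, so CS = ½ · (63.25 - 59) · 17 = 36.125.
Change in consumer surplus = 36.125 - 300.125 = -264.

-264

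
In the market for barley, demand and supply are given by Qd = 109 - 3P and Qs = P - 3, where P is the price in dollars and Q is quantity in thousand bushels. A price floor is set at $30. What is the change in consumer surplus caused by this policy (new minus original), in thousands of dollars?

Setting quantity demanded equal to quantity supplied, 109 - 3P = P - 3, gives P* = 28 and Q* = 25.
Because the floor (30) lies above the market-clearing price, it is binding.
At P = 30: Qd = 109 - 3·30 = 19 and Qs = 30 - 3 = 27.
Consumer surplus without the control is ½ · (109/3 - 28) · 25 = 625/6.
With the floor, consumers buy 19 units at 30, so CS = ½ · (109/3 - 30) · 19 = 361/6.
Change in consumer surplus = 361/6 - 625/6 = -44.

-44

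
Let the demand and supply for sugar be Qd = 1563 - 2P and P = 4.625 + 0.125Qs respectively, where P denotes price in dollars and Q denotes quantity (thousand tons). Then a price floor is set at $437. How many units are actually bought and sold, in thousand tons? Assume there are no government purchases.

689

Rearranging supply gives Qs = 8P - 37. In a free market, 1563 - 2P = 8P - 37 gives the equilibrium P* = 160, Q* = 1243.
The floor of 437 is above the equilibrium price 160, so it binds.
At P = 437: Qd = 1563 - 2·437 = 689 and Qs = 8·437 - 37 = 3459.
The quantity actually transacted is the short side, demand: 689.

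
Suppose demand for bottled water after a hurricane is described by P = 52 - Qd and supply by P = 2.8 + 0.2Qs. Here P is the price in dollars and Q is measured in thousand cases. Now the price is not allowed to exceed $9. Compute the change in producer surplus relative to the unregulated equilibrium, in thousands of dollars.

-72

Rearranging demand gives Qd = 52 - P; rearranging supply gives Qs = 5P - 14. Without the control the market clears where 52 - P = 5P - 14, i.e. P* = 11 and Q* = 41.
The ceiling of 9 is below the equilibrium price 11, so it binds.
At P = 9: Qd = 52 - 9 = 43 and Qs = 5·9 - 14 = 31.
Producer surplus without the control is ½ · (11 - 2.8) · 41 = 168.1.
With the ceiling, producers sell 31 units at 9, so PS = ½ · (9 - 2.8) · 31 = 96.1.
Change in producer surplus = 96.1 - 168.1 = -72.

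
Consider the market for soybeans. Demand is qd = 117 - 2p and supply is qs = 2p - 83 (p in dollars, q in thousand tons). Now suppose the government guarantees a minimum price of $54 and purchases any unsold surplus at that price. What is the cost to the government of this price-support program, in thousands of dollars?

In a free market, 117 - 2p = 2p - 83 gives the equilibrium p* = 50, q* = 17.
Since 54 > 50, the floor is binding.
At p = 54: qd = 117 - 2·54 = 9 and qs = 2·54 - 83 = 25.
Surplus = qs - qd = 16.
Government expenditure = surplus × support price = 16 × 54 = 864.

864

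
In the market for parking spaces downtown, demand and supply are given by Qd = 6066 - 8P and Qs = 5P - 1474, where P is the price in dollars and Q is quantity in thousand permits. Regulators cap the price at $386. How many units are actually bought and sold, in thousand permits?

Setting quantity demanded equal to quantity supplied, 6066 - 8P = 5P - 1474, gives P* = 580 and Q* = 1426.
The ceiling of 386 is below the equilibrium price 580, so it binds.
At P = 386: Qd = 6066 - 8·386 = 2978 and Qs = 5·386 - 1474 = 456.
The quantity actually transacted is the short side, supply: 456.

456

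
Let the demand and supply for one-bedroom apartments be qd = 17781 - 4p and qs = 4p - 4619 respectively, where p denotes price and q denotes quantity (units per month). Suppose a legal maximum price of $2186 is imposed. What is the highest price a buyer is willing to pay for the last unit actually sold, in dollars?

Equilibrium: 17781 - 4p = 4p - 4619, so 22400 = 8p and p* = 2800, q* = 6581.
The ceiling of 2186 is below the equilibrium price 2800, so it binds.
At p = 2186: qd = 17781 - 4·2186 = 9037 and qs = 4·2186 - 4619 = 4125.
Only 4125 units reach the market. On the demand curve, the marginal buyer's willingness to pay at q = 4125 is (17781 - 4125)/4 = 3414.

3414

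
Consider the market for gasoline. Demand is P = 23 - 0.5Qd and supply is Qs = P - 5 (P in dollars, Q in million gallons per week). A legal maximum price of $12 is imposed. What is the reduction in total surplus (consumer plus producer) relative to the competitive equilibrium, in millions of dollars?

18.75

Rearranging demand gives Qd = 46 - 2P. Without the control the market clears where 46 - 2P = P - 5, i.e. P* = 17 and Q* = 12.
Because the ceiling (12) lies below the market-clearing price, it is binding.
At P = 12: Qd = 46 - 2·12 = 22 and Qs = 12 - 5 = 7.
Quantity traded falls to 7. At Q = 7 the demand price is (46 - 7)/2 = 19.5 and the supply price is 5 + 7 = 12.
Deadweight loss = ½ · (19.5 - 12) · (12 - 7) = ½ · 7.5 · 5 = 18.75.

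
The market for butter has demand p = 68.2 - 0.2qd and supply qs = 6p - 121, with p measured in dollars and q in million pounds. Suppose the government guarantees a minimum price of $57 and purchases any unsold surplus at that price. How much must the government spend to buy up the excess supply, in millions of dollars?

Rearranging demand gives qd = 341 - 5p. In a free market, 341 - 5p = 6p - 121 gives the equilibrium p* = 42, q* = 131.
Because the floor (57) lies above the market-clearing price, it is binding.
At p = 57: qd = 341 - 5·57 = 56 and qs = 6·57 - 121 = 221.
Surplus = qs - qd = 165.
Government expenditure = surplus × support price = 165 × 57 = 9405.

9405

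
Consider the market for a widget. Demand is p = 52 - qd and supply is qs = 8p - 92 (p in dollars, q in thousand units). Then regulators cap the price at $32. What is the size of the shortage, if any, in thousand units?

0

Rearranging demand gives qd = 52 - p. Setting quantity demanded equal to quantity supplied, 52 - p = 8p - 92, gives p* = 16 and q* = 36.
Since 32 is above p* = 16, the ceiling does not bind and the free-market outcome prevails.
Since the control does not bind, there is no shortage.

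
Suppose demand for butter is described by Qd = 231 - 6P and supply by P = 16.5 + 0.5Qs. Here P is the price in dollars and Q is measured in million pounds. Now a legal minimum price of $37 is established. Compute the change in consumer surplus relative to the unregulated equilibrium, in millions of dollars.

Rearranging supply gives Qs = 2P - 33. Equilibrium: 231 - 6P = 2P - 33, so 264 = 8P and P* = 33, Q* = 33.
Because the floor (37) lies above the market-clearing price, it is binding.
At P = 37: Qd = 231 - 6·37 = 9 and Qs = 2·37 - 33 = 41.
Consumer surplus without the control is ½ · (38.5 - 33) · 33 = 90.75.
With the floor, consumers buy 9 units at 37, so CS = ½ · (38.5 - 37) · 9 = 6.75.
Change in consumer surplus = 6.75 - 90.75 = -84.

-84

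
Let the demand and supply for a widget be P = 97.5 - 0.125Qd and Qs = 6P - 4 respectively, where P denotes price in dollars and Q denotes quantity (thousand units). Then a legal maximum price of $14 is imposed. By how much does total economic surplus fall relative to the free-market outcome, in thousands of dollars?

9261

Rearranging demand gives Qd = 780 - 8P. In a free market, 780 - 8P = 6P - 4 gives the equilibrium P* = 56, Q* = 332.
Because the ceiling (14) lies below the market-clearing price, it is binding.
At P = 14: Qd = 780 - 8·14 = 668 and Qs = 6·14 - 4 = 80.
Quantity traded falls to 80. At Q = 80 the demand price is (780 - 80)/8 = 87.5 and the supply price is (4 + 80)/6 = 14.
Deadweight loss = ½ · (87.5 - 14) · (332 - 80) = ½ · 73.5 · 252 = 9261.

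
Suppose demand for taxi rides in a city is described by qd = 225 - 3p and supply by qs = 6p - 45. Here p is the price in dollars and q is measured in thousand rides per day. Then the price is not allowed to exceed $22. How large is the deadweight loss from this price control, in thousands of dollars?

576

In a free market, 225 - 3p = 6p - 45 gives the equilibrium p* = 30, q* = 135.
Because the ceiling (22) lies below the market-clearing price, it is binding.
At p = 22: qd = 225 - 3·22 = 159 and qs = 6·22 - 45 = 87.
Quantity traded falls to 87. At q = 87 the demand price is (225 - 87)/3 = 46 and the supply price is (45 + 87)/6 = 22.
Deadweight loss = ½ · (46 - 22) · (135 - 87) = ½ · 24 · 48 = 576.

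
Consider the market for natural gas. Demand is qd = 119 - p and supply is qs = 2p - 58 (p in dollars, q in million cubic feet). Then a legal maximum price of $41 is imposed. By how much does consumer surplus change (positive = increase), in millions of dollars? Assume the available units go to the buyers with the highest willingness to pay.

Setting quantity demanded equal to quantity supplied, 119 - p = 2p - 58, gives p* = 59 and q* = 60.
The ceiling of 41 is below the equilibrium price 59, so it binds.
At p = 41: qd = 119 - 41 = 78 and qs = 2·41 - 58 = 24.
Consumer surplus without the control is ½ · (119 - 59) · 60 = 1800.
With the ceiling, 24 units are sold at 41 (assume they go to the highest-value buyers). The demand price at q = 24 is 95, so CS = ½ · [(119 - 41) + (95 - 41)] · 24 = 1584.
Change in consumer surplus = 1584 - 1800 = -216.

-216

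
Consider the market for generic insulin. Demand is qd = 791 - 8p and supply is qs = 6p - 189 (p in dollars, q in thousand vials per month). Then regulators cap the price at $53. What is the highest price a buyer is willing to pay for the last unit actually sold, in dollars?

82.75

Without the control the market clears where 791 - 8p = 6p - 189, i.e. p* = 70 and q* = 231.
The ceiling of 53 is below the equilibrium price 70, so it binds.
At p = 53: qd = 791 - 8·53 = 367 and qs = 6·53 - 189 = 129.
Only 129 units reach the market. On the demand curve, the marginal buyer's willingness to pay at q = 129 is (791 - 129)/8 = 82.75.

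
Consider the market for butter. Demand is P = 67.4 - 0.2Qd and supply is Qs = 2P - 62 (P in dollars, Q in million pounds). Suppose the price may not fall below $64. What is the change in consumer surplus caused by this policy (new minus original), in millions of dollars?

-241.5

Rearranging demand gives Qd = 337 - 5P. In a free market, 337 - 5P = 2P - 62 gives the equilibrium P* = 57, Q* = 52.
The floor of 64 is above the equilibrium price 57, so it binds.
At P = 64: Qd = 337 - 5·64 = 17 and Qs = 2·64 - 62 = 66.
Consumer surplus without the control is ½ · (67.4 - 57) · 52 = 270.4.
With the floor, consumers buy 17 units at 64, so CS = ½ · (67.4 - 64) · 17 = 28.9.
Change in consumer surplus = 28.9 - 270.4 = -241.5.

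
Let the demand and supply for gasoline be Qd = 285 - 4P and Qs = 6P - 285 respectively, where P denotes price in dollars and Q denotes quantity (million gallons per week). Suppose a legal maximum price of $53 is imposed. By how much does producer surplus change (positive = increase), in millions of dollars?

Equilibrium: 285 - 4P = 6P - 285, so 570 = 10P and P* = 57, Q* = 57.
The ceiling of 53 is below the equilibrium price 57, so it binds.
At P = 53: Qd = 285 - 4·53 = 73 and Qs = 6·53 - 285 = 33.
Producer surplus without the control is ½ · (57 - 47.5) · 57 = 270.75.
With the ceiling, producers sell 33 units at 53, so PS = ½ · (53 - 47.5) · 33 = 90.75.
Change in producer surplus = 90.75 - 270.75 = -180.

-180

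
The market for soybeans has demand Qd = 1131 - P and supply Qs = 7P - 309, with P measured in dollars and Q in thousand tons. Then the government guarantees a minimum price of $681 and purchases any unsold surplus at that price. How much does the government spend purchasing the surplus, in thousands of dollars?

Equilibrium: 1131 - P = 7P - 309, so 1440 = 8P and P* = 180, Q* = 951.
Because the floor (681) lies above the market-clearing price, it is binding.
At P = 681: Qd = 1131 - 681 = 450 and Qs = 7·681 - 309 = 4458.
Surplus = Qs - Qd = 4008.
Government expenditure = surplus × support price = 4008 × 681 = 2729448.

2729448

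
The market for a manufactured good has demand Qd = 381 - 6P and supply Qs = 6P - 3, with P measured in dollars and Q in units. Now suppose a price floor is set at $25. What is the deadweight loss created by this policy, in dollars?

In a free market, 381 - 6P = 6P - 3 gives the equilibrium P* = 32, Q* = 189.
The floor of 25 is below the equilibrium price 32, so it is not binding; the market clears at P* = 32, Q* = 189.
Since the control does not bind, no trades are prevented and deadweight loss is zero.

0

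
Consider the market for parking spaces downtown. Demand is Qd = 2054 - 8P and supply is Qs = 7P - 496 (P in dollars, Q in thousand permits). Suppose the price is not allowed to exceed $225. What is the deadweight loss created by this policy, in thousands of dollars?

0

Setting quantity demanded equal to quantity supplied, 2054 - 8P = 7P - 496, gives P* = 170 and Q* = 694.
The ceiling of 225 is above the equilibrium price 170, so it is not binding; the market clears at P* = 170, Q* = 694.
Since the control does not bind, no trades are prevented and deadweight loss is zero.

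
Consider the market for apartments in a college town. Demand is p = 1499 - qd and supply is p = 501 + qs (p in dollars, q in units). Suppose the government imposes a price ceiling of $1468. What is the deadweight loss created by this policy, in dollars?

Rearranging demand gives qd = 1499 - p; rearranging supply gives qs = p - 501. Without the control the market clears where 1499 - p = p - 501, i.e. p* = 1000 and q* = 499.
Since 1468 is above p* = 1000, the ceiling does not bind and the free-market outcome prevails.
Since the control does not bind, no trades are prevented and deadweight loss is zero.

0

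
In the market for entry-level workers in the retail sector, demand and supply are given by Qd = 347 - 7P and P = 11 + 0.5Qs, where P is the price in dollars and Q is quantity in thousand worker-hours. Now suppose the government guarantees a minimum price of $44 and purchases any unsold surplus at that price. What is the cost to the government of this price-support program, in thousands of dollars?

1188

Rearranging supply gives Qs = 2P - 22. In a free market, 347 - 7P = 2P - 22 gives the equilibrium P* = 41, Q* = 60.
The floor of 44 is above the equilibrium price 41, so it binds.
At P = 44: Qd = 347 - 7·44 = 39 and Qs = 2·44 - 22 = 66.
Surplus = Qs - Qd = 27.
Government expenditure = surplus × support price = 27 × 44 = 1188.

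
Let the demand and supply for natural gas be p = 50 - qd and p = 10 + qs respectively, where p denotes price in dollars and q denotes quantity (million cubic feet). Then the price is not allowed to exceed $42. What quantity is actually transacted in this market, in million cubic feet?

Rearranging demand gives qd = 50 - p; rearranging supply gives qs = p - 10. Without the control the market clears where 50 - p = p - 10, i.e. p* = 30 and q* = 20.
Since 42 is above p* = 30, the ceiling does not bind and the free-market outcome prevails.

20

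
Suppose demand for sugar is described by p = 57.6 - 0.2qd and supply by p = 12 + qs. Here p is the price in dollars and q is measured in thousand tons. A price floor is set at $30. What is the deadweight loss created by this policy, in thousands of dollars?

Rearranging demand gives qd = 288 - 5p; rearranging supply gives qs = p - 12. Equilibrium: 288 - 5p = p - 12, so 300 = 6p and p* = 50, q* = 38.
The floor of 30 is below the equilibrium price 50, so it is not binding; the market clears at p* = 50, q* = 38.
Since the control does not bind, no trades are prevented and deadweight loss is zero.

0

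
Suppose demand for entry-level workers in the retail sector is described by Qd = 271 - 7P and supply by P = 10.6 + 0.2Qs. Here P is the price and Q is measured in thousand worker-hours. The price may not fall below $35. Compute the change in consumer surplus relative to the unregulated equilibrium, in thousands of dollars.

-432

Rearranging supply gives Qs = 5P - 53. In a free market, 271 - 7P = 5P - 53 gives the equilibrium P* = 27, Q* = 82.
Since 35 > 27, the floor is binding.
At P = 35: Qd = 271 - 7·35 = 26 and Qs = 5·35 - 53 = 122.
Consumer surplus without the control is ½ · (271/7 - 27) · 82 = 3362/7.
With the floor, consumers buy 26 units at 35, so CS = ½ · (271/7 - 35) · 26 = 338/7.
Change in consumer surplus = 338/7 - 3362/7 = -432.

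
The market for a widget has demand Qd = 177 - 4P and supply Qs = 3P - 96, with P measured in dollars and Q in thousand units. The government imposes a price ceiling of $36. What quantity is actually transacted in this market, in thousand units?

Without the control the market clears where 177 - 4P = 3P - 96, i.e. P* = 39 and Q* = 21.
Since 36 < 39, the ceiling is binding.
At P = 36: Qd = 177 - 4·36 = 33 and Qs = 3·36 - 96 = 12.
The quantity actually transacted is the short side, supply: 12.

12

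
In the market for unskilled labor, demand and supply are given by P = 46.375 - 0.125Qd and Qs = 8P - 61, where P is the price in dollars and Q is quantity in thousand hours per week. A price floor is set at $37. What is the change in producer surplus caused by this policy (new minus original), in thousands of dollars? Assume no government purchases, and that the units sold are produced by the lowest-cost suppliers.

Rearranging demand gives Qd = 371 - 8P. Without the control the market clears where 371 - 8P = 8P - 61, i.e. P* = 27 and Q* = 155.
The floor of 37 is above the equilibrium price 27, so it binds.
At P = 37: Qd = 371 - 8·37 = 75 and Qs = 8·37 - 61 = 235.
Producer surplus without the control is ½ · (27 - 7.625) · 155 = 1501.5625.
With the floor, 75 units are sold at 37. The supply price at Q = 75 is 17, so PS = ½ · [(37 - 7.625) + (37 - 17)] · 75 = 1851.5625.
Change in producer surplus = 1851.5625 - 1501.5625 = 350.

350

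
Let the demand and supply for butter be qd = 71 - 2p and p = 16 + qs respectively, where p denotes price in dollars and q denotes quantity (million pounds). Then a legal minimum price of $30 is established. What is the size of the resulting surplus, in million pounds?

3

Rearranging supply gives qs = p - 16. Equilibrium: 71 - 2p = p - 16, so 87 = 3p and p* = 29, q* = 13.
Because the floor (30) lies above the market-clearing price, it is binding.
At p = 30: qd = 71 - 2·30 = 11 and qs = 30 - 16 = 14.
Surplus = qs - qd = 14 - 11 = 3.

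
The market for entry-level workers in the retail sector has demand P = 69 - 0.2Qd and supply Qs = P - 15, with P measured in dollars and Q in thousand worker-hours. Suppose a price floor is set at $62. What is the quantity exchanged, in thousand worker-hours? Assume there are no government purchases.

Rearranging demand gives Qd = 345 - 5P. Without the control the market clears where 345 - 5P = P - 15, i.e. P* = 60 and Q* = 45.
The floor of 62 is above the equilibrium price 60, so it binds.
At P = 62: Qd = 345 - 5·62 = 35 and Qs = 62 - 15 = 47.
The quantity actually transacted is the short side, demand: 35.

35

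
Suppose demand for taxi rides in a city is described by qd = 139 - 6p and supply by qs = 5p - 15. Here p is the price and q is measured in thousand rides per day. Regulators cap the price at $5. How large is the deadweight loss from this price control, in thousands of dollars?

371.25

Without the control the market clears where 139 - 6p = 5p - 15, i.e. p* = 14 and q* = 55.
The ceiling of 5 is below the equilibrium price 14, so it binds.
At p = 5: qd = 139 - 6·5 = 109 and qs = 5·5 - 15 = 10.
Quantity traded falls to 10. At q = 10 the demand price is (139 - 10)/6 = 21.5 and the supply price is (15 + 10)/5 = 5.
Deadweight loss = ½ · (21.5 - 5) · (55 - 10) = ½ · 16.5 · 45 = 371.25.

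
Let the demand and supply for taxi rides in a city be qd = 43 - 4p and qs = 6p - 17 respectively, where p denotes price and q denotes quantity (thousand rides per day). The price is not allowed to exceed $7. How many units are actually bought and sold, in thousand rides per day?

Without the control the market clears where 43 - 4p = 6p - 17, i.e. p* = 6 and q* = 19.
Since 7 is above p* = 6, the ceiling does not bind and the free-market outcome prevails.

19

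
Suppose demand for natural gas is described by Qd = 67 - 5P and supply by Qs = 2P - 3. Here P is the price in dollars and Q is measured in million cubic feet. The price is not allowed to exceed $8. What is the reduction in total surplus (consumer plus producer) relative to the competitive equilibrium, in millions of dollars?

5.6

Without the control the market clears where 67 - 5P = 2P - 3, i.e. P* = 10 and Q* = 17.
The ceiling of 8 is below the equilibrium price 10, so it binds.
At P = 8: Qd = 67 - 5·8 = 27 and Qs = 2·8 - 3 = 13.
Quantity traded falls to 13. At Q = 13 the demand price is (67 - 13)/5 = 10.8 and the supply price is (3 + 13)/2 = 8.
Deadweight loss = ½ · (10.8 - 8) · (17 - 13) = ½ · 2.8 · 4 = 5.6.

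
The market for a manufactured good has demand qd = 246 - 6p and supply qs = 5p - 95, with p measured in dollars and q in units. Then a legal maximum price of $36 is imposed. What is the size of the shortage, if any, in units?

Setting quantity demanded equal to quantity supplied, 246 - 6p = 5p - 95, gives p* = 31 and q* = 60.
Since 36 is above p* = 31, the ceiling does not bind and the free-market outcome prevails.
Since the control does not bind, there is no shortage.

0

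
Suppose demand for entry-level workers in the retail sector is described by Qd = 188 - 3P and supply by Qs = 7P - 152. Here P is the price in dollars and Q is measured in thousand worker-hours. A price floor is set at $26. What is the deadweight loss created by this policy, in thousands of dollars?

In a free market, 188 - 3P = 7P - 152 gives the equilibrium P* = 34, Q* = 86.
The floor of 26 is below the equilibrium price 34, so it is not binding; the market clears at P* = 34, Q* = 86.
Since the control does not bind, no trades are prevented and deadweight loss is zero.

0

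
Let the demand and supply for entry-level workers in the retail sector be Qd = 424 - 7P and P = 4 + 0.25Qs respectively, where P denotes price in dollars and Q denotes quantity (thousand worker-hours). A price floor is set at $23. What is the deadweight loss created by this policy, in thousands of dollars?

Rearranging supply gives Qs = 4P - 16. Setting quantity demanded equal to quantity supplied, 424 - 7P = 4P - 16, gives P* = 40 and Q* = 144.
Since 23 is below P* = 40, the floor does not bind and the free-market outcome prevails.
Since the control does not bind, no trades are prevented and deadweight loss is zero.

0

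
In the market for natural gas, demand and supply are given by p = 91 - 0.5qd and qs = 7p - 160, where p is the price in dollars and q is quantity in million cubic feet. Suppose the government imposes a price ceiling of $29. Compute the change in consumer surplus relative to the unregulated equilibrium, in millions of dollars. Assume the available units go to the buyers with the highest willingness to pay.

Rearranging demand gives qd = 182 - 2p. Setting quantity demanded equal to quantity supplied, 182 - 2p = 7p - 160, gives p* = 38 and q* = 106.
The ceiling of 29 is below the equilibrium price 38, so it binds.
At p = 29: qd = 182 - 2·29 = 124 and qs = 7·29 - 160 = 43.
Consumer surplus without the control is ½ · (91 - 38) · 106 = 2809.
With the ceiling, 43 units are sold at 29 (assume they go to the highest-value buyers). The demand price at q = 43 is 69.5, so CS = ½ · [(91 - 29) + (69.5 - 29)] · 43 = 2203.75.
Change in consumer surplus = 2203.75 - 2809 = -605.25.

-605.25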